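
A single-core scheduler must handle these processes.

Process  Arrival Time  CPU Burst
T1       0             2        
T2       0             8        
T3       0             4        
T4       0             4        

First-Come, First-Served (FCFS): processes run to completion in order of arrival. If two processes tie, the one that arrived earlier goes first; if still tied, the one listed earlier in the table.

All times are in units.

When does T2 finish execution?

Schedule: | T1 0-2 | T2 2-10 | T3 10-14 | T4 14-18 |
Completion: T1=2  T2=10  T3=14  T4=18

10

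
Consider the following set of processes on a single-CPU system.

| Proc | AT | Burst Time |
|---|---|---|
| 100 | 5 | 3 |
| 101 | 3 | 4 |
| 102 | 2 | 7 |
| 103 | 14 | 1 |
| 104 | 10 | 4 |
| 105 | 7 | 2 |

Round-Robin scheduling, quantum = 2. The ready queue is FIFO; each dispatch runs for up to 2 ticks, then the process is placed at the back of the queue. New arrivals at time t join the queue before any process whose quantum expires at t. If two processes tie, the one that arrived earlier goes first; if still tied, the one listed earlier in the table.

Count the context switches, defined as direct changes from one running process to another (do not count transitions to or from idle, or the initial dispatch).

11

Gantt: | idle 0-2 | 102 2-4 | 101 4-6 | 102 6-8 | 100 8-10 | 101 10-12 | 105 12-14 | 102 14-16 | 104 16-18 | 100 18-19 | 103 19-20 | 102 20-21 | 104 21-23 |
Completion: 100=19  101=12  102=21  103=20  104=23  105=14
Turnaround (C−A): 100=14  101=9  102=19  103=6  104=13  105=7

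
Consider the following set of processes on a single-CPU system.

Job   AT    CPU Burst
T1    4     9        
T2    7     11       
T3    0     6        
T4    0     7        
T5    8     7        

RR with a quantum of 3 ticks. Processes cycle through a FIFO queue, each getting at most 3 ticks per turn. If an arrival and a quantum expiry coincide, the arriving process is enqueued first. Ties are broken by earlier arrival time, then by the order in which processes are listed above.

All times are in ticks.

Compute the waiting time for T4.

18

Timeline: | T3 0-3 | T4 3-6 | T3 6-9 | T1 9-12 | T4 12-15 | T2 15-18 | T5 18-21 | T1 21-24 | T4 24-25 | T2 25-28 | T5 28-31 | T1 31-34 | T2 34-37 | T5 37-38 | T2 38-40 |
Completion: T1=34  T2=40  T3=9  T4=25  T5=38
Turnaround (C−A): T1=30  T2=33  T3=9  T4=25  T5=30
Waiting(T4) = turnaround − burst = 25 − 7 = 18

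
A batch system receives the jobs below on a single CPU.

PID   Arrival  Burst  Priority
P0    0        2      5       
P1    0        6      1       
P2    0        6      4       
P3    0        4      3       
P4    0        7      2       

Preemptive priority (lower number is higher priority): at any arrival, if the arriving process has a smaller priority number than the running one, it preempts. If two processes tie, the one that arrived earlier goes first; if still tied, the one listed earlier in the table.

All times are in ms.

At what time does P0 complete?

Timeline: | P1 0-6 | P4 6-13 | P3 13-17 | P2 17-23 | P0 23-25 |
Completion: P0=25  P1=6  P2=23  P3=17  P4=13

25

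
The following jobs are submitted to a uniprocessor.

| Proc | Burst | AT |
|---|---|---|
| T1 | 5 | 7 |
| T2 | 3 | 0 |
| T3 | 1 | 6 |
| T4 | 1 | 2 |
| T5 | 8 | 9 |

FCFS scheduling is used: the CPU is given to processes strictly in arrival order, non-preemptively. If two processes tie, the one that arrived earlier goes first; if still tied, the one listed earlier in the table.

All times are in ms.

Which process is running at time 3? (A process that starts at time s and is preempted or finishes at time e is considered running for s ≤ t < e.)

Gantt: | T2 0-3 | T4 3-4 | idle 4-6 | T3 6-7 | T1 7-12 | T5 12-20 |
Completion: T1=12  T2=3  T3=7  T4=4  T5=20
Turnaround (C−A): T1=5  T2=3  T3=1  T4=2  T5=11

T4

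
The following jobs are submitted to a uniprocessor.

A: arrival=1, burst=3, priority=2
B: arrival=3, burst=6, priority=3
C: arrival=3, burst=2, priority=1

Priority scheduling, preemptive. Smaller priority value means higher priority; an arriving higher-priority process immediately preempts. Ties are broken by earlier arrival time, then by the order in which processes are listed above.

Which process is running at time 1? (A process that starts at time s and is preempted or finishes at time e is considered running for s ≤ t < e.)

Gantt: | idle 0-1 | A 1-3 | C 3-5 | A 5-6 | B 6-12 |
Completion: A=6  B=12  C=5

A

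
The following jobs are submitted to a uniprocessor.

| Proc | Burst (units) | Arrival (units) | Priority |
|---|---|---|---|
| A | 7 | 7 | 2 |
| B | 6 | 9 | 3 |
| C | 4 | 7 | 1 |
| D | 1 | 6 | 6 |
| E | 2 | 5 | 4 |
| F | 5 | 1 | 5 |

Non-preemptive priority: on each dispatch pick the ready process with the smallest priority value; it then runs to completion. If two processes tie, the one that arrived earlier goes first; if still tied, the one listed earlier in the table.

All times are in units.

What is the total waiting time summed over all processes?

36

Schedule: | idle 0-1 | F 1-6 | E 6-8 | C 8-12 | A 12-19 | B 19-25 | D 25-26 |
Completion: A=19  B=25  C=12  D=26  E=8  F=6
Waiting = turnaround − burst: A=5, B=10, C=1, D=19, E=1, F=0
Total waiting = 5 + 10 + 1 + 19 + 1 + 0 = 36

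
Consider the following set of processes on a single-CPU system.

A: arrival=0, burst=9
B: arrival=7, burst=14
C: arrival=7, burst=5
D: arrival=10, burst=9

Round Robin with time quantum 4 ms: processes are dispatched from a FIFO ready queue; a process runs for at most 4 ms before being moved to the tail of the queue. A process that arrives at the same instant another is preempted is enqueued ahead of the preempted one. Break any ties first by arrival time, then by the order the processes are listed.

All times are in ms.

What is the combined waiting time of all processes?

Gantt: | A 0-8 | B 8-12 | C 12-16 | A 16-17 | D 17-21 | B 21-25 | C 25-26 | D 26-30 | B 30-34 | D 34-35 | B 35-37 |
Completion: A=17  B=37  C=26  D=35
Waiting = turnaround − burst: A=8, B=16, C=14, D=16
Total waiting = 8 + 16 + 14 + 16 = 54

54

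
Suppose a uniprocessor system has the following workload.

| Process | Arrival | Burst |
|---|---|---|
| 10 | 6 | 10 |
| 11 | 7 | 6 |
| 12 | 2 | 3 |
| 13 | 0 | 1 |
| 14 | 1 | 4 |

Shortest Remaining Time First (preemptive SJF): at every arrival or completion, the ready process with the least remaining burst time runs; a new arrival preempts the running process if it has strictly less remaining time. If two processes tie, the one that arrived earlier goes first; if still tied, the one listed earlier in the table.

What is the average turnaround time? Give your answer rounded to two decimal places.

7.20

Gantt: | 13 0-1 | 14 1-5 | 12 5-8 | 11 8-14 | 10 14-24 |
Completion: 10=24  11=14  12=8  13=1  14=5
Turnaround (C−A): 10=18  11=7  12=6  13=1  14=4
Turnaround times: 10=18, 11=7, 12=6, 13=1, 14=4
Average turnaround = (18+7+6+1+4) / 5 = 36/5 = 7.20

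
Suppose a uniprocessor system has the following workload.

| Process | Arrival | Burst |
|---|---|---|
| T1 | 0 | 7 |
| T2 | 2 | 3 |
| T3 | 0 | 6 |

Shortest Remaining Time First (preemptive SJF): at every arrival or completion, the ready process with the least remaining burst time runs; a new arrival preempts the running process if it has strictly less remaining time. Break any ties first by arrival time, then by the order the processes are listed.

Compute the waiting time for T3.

Gantt: | T3 0-2 | T2 2-5 | T3 5-9 | T1 9-16 |
Completion: T1=16  T2=5  T3=9
Waiting(T3) = turnaround − burst = 9 − 6 = 3

3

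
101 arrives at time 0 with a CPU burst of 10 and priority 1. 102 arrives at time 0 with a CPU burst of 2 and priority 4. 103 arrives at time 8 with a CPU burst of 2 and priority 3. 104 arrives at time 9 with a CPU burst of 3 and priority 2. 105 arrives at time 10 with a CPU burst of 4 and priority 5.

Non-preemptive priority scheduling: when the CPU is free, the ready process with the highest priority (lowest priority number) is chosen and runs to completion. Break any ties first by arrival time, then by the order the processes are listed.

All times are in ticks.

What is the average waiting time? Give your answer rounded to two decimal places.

Gantt: | 101 0-10 | 104 10-13 | 103 13-15 | 102 15-17 | 105 17-21 |
Completion: 101=10  102=17  103=15  104=13  105=21
Turnaround (C−A): 101=10  102=17  103=7  104=4  105=11
Waiting times: 101=0, 102=15, 103=5, 104=1, 105=7
Average waiting = (0+15+5+1+7) / 5 = 28/5 = 5.60

5.60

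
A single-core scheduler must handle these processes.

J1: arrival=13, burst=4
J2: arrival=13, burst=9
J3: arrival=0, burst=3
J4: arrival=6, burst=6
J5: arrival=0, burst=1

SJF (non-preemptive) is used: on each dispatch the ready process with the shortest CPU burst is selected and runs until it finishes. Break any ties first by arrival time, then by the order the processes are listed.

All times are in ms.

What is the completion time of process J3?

4

Timeline: | J5 0-1 | J3 1-4 | idle 4-6 | J4 6-12 | idle 12-13 | J1 13-17 | J2 17-26 |
Completion: J1=17  J2=26  J3=4  J4=12  J5=1
Turnaround (C−A): J1=4  J2=13  J3=4  J4=6  J5=1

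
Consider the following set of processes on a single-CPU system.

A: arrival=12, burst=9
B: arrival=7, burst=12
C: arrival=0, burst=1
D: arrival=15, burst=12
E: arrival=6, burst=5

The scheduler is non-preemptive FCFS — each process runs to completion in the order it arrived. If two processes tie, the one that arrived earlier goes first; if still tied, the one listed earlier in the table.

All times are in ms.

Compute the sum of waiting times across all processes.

32

Schedule: | C 0-1 | idle 1-6 | E 6-11 | B 11-23 | A 23-32 | D 32-44 |
Completion: A=32  B=23  C=1  D=44  E=11
Turnaround (C−A): A=20  B=16  C=1  D=29  E=5
Waiting = turnaround − burst: A=11, B=4, C=0, D=17, E=0
Total waiting = 11 + 4 + 0 + 17 + 0 = 32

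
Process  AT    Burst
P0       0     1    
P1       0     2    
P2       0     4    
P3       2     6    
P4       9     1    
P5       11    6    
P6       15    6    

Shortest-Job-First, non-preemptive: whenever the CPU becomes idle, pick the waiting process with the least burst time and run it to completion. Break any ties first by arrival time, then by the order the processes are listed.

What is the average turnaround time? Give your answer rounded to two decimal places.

6.71

Schedule: | P0 0-1 | P1 1-3 | P2 3-7 | P3 7-13 | P4 13-14 | P5 14-20 | P6 20-26 |
Completion: P0=1  P1=3  P2=7  P3=13  P4=14  P5=20  P6=26
Turnaround times: P0=1, P1=3, P2=7, P3=11, P4=5, P5=9, P6=11
Average turnaround = (1+3+7+11+5+9+11) / 7 = 47/7 = 6.71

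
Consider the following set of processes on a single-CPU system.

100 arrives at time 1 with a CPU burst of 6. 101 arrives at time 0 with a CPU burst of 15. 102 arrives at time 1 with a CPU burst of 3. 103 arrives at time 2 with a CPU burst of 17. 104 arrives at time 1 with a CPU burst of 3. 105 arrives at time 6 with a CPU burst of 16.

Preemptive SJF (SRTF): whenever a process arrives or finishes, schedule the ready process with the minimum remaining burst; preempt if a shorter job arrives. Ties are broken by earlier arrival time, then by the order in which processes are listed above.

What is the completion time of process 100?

13

Gantt: | 101 0-1 | 102 1-4 | 104 4-7 | 100 7-13 | 101 13-27 | 105 27-43 | 103 43-60 |
Completion: 100=13  101=27  102=4  103=60  104=7  105=43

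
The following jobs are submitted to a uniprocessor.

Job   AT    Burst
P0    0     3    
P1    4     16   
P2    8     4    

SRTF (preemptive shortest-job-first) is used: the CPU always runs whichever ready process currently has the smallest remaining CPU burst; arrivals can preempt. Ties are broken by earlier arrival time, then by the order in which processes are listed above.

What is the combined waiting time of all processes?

Gantt: | P0 0-3 | idle 3-4 | P1 4-8 | P2 8-12 | P1 12-24 |
Completion: P0=3  P1=24  P2=12
Turnaround (C−A): P0=3  P1=20  P2=4
Waiting = turnaround − burst: P0=0, P1=4, P2=0
Total waiting = 0 + 4 + 0 = 4

4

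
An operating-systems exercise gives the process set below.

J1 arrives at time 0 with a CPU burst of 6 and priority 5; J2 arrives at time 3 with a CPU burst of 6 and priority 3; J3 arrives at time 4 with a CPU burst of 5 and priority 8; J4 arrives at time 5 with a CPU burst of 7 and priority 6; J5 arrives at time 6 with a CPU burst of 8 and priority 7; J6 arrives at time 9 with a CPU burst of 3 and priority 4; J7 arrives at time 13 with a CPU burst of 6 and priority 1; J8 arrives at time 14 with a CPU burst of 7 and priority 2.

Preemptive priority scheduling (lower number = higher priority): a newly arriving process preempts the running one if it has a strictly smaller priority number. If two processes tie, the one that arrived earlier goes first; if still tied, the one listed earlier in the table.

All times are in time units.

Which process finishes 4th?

J8

Gantt: | J1 0-3 | J2 3-9 | J6 9-12 | J1 12-13 | J7 13-19 | J8 19-26 | J1 26-28 | J4 28-35 | J5 35-43 | J3 43-48 |
Completion: J1=28  J2=9  J3=48  J4=35  J5=43  J6=12  J7=19  J8=26
Finish order: J2 → J6 → J7 → J8 → J1 → J4 → J5 → J3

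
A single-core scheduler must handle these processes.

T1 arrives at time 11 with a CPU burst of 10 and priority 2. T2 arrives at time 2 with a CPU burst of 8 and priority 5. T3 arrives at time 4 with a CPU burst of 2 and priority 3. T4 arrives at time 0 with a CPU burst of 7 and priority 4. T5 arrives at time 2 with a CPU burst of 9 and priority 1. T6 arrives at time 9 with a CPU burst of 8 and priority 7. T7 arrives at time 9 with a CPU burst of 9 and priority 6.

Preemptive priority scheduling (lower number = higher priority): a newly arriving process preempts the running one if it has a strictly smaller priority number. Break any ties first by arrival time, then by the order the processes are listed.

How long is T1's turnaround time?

10

Gantt: | T4 0-2 | T5 2-11 | T1 11-21 | T3 21-23 | T4 23-28 | T2 28-36 | T7 36-45 | T6 45-53 |
Completion: T1=21  T2=36  T3=23  T4=28  T5=11  T6=53  T7=45
Turnaround (C−A): T1=10  T2=34  T3=19  T4=28  T5=9  T6=44  T7=36
Turnaround(T1) = completion − arrival = 21 − 11 = 10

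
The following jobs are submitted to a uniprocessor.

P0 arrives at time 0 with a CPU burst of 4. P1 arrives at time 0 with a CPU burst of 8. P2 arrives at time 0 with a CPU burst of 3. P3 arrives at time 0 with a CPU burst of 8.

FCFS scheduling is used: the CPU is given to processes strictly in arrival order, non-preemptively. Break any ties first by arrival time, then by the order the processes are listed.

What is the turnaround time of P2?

Gantt: | P0 0-4 | P1 4-12 | P2 12-15 | P3 15-23 |
Completion: P0=4  P1=12  P2=15  P3=23
Turnaround(P2) = completion − arrival = 15 − 0 = 15

15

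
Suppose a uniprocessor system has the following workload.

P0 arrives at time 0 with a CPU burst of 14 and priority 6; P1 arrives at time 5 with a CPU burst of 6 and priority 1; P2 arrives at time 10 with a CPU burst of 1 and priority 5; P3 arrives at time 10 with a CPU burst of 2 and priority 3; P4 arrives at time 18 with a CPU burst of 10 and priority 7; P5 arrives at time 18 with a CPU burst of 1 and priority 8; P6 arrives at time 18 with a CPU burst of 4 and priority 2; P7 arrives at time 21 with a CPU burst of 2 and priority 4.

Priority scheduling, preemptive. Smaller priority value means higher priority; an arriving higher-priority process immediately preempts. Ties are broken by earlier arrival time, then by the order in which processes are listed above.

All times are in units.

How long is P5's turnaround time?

22

Gantt: | P0 0-5 | P1 5-11 | P3 11-13 | P2 13-14 | P0 14-18 | P6 18-22 | P7 22-24 | P0 24-29 | P4 29-39 | P5 39-40 |
Completion: P0=29  P1=11  P2=14  P3=13  P4=39  P5=40  P6=22  P7=24
Turnaround (C−A): P0=29  P1=6  P2=4  P3=3  P4=21  P5=22  P6=4  P7=3
Turnaround(P5) = completion − arrival = 40 − 18 = 22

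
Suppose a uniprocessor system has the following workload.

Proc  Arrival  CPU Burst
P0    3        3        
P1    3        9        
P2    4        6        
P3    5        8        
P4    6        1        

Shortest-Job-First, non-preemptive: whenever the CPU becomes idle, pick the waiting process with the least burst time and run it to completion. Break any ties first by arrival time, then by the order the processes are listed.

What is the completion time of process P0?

6

Schedule: | idle 0-3 | P0 3-6 | P4 6-7 | P2 7-13 | P3 13-21 | P1 21-30 |
Completion: P0=6  P1=30  P2=13  P3=21  P4=7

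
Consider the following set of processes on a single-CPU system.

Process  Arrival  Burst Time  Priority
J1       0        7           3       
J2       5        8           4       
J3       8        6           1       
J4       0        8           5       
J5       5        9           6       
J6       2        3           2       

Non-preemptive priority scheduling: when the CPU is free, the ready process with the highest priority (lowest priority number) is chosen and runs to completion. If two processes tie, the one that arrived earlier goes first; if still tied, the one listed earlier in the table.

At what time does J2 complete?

24

Gantt: | J1 0-7 | J6 7-10 | J3 10-16 | J2 16-24 | J4 24-32 | J5 32-41 |
Completion: J1=7  J2=24  J3=16  J4=32  J5=41  J6=10
Turnaround (C−A): J1=7  J2=19  J3=8  J4=32  J5=36  J6=8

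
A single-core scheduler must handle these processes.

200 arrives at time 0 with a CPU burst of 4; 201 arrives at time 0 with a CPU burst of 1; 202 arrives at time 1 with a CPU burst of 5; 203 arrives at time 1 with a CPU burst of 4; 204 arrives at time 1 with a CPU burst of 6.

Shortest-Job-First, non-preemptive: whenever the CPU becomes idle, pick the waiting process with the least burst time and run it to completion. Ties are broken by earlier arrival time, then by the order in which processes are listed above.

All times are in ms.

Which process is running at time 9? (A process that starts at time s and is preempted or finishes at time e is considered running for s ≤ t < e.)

Gantt: | 201 0-1 | 200 1-5 | 203 5-9 | 202 9-14 | 204 14-20 |
Completion: 200=5  201=1  202=14  203=9  204=20
Turnaround (C−A): 200=5  201=1  202=13  203=8  204=19

202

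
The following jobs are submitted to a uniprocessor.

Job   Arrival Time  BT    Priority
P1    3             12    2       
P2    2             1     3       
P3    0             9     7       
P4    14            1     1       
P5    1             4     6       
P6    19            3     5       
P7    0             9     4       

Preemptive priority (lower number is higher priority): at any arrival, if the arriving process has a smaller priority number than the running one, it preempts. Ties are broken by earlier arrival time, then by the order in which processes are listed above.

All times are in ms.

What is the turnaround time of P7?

Schedule: | P7 0-2 | P2 2-3 | P1 3-14 | P4 14-15 | P1 15-16 | P7 16-23 | P6 23-26 | P5 26-30 | P3 30-39 |
Completion: P1=16  P2=3  P3=39  P4=15  P5=30  P6=26  P7=23
Turnaround(P7) = completion − arrival = 23 − 0 = 23

23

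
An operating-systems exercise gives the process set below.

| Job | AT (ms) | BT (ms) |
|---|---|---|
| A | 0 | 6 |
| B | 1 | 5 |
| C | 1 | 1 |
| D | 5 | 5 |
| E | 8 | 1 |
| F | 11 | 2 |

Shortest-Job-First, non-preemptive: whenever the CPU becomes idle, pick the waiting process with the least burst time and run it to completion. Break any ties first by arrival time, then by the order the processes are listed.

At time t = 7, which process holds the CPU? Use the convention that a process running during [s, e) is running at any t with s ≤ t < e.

B

Gantt: | A 0-6 | C 6-7 | B 7-12 | E 12-13 | F 13-15 | D 15-20 |
Completion: A=6  B=12  C=7  D=20  E=13  F=15
Turnaround (C−A): A=6  B=11  C=6  D=15  E=5  F=4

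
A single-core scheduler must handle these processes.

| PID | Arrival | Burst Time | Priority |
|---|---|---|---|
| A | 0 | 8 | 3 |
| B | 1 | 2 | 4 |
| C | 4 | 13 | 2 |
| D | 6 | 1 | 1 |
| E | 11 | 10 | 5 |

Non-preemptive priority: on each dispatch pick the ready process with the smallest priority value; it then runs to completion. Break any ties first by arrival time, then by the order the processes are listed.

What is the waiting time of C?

Schedule: | A 0-8 | D 8-9 | C 9-22 | B 22-24 | E 24-34 |
Completion: A=8  B=24  C=22  D=9  E=34
Waiting(C) = turnaround − burst = 18 − 13 = 5

5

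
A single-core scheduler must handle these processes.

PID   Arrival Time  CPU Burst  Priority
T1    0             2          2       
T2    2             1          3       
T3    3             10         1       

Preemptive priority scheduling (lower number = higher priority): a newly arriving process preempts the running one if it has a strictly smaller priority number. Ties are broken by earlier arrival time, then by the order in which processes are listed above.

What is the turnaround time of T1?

2

Timeline: | T1 0-2 | T2 2-3 | T3 3-13 |
Completion: T1=2  T2=3  T3=13
Turnaround (C−A): T1=2  T2=1  T3=10
Turnaround(T1) = completion − arrival = 2 − 0 = 2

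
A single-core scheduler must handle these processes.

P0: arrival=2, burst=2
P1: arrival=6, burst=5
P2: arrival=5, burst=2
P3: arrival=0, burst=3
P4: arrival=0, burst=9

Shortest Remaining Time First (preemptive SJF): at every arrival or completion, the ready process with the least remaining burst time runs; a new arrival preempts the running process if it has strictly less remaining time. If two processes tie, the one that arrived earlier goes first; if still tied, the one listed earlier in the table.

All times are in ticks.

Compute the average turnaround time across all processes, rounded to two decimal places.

7.00

Timeline: | P3 0-3 | P0 3-5 | P2 5-7 | P1 7-12 | P4 12-21 |
Completion: P0=5  P1=12  P2=7  P3=3  P4=21
Turnaround times: P0=3, P1=6, P2=2, P3=3, P4=21
Average turnaround = (3+6+2+3+21) / 5 = 35/5 = 7.00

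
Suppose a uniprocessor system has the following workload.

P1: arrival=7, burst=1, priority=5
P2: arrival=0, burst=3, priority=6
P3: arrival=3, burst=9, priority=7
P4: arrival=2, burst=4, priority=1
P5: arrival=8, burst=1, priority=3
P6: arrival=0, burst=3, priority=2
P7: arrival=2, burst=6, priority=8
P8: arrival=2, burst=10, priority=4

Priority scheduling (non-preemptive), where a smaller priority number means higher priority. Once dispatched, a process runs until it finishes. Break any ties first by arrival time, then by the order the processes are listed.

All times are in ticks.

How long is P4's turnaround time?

Schedule: | P6 0-3 | P4 3-7 | P8 7-17 | P5 17-18 | P1 18-19 | P2 19-22 | P3 22-31 | P7 31-37 |
Completion: P1=19  P2=22  P3=31  P4=7  P5=18  P6=3  P7=37  P8=17
Turnaround(P4) = completion − arrival = 7 − 2 = 5

5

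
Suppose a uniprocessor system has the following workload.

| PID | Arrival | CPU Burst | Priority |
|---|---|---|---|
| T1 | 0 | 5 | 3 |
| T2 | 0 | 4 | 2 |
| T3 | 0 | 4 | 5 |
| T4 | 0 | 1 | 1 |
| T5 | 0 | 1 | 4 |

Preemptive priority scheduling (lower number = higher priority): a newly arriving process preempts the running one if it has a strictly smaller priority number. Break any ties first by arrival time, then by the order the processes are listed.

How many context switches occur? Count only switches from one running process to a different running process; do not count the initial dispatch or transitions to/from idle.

4

Timeline: | T4 0-1 | T2 1-5 | T1 5-10 | T5 10-11 | T3 11-15 |
Completion: T1=10  T2=5  T3=15  T4=1  T5=11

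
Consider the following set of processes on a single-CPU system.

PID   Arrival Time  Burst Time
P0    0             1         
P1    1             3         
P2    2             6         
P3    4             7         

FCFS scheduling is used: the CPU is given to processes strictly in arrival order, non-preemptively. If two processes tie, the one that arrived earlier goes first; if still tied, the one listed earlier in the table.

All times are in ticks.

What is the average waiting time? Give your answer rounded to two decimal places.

Schedule: | P0 0-1 | P1 1-4 | P2 4-10 | P3 10-17 |
Completion: P0=1  P1=4  P2=10  P3=17
Turnaround (C−A): P0=1  P1=3  P2=8  P3=13
Waiting times: P0=0, P1=0, P2=2, P3=6
Average waiting = (0+0+2+6) / 4 = 8/4 = 2.00

2.00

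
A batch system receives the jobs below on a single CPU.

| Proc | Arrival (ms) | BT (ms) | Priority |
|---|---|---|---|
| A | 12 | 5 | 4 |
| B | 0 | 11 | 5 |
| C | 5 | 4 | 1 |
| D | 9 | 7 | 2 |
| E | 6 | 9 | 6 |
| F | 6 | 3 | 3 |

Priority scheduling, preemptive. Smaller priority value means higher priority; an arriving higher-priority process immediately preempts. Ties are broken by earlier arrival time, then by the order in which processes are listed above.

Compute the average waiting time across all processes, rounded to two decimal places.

10.00

Timeline: | B 0-5 | C 5-9 | D 9-16 | F 16-19 | A 19-24 | B 24-30 | E 30-39 |
Completion: A=24  B=30  C=9  D=16  E=39  F=19
Turnaround (C−A): A=12  B=30  C=4  D=7  E=33  F=13
Waiting times: A=7, B=19, C=0, D=0, E=24, F=10
Average waiting = (7+19+0+0+24+10) / 6 = 60/6 = 10.00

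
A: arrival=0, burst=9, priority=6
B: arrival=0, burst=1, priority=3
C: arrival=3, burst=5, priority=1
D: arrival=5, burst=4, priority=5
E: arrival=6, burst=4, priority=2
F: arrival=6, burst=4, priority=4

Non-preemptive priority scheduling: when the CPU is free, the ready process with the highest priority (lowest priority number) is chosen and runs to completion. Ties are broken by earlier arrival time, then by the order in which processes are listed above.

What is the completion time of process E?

Timeline: | B 0-1 | A 1-10 | C 10-15 | E 15-19 | F 19-23 | D 23-27 |
Completion: A=10  B=1  C=15  D=27  E=19  F=23
Turnaround (C−A): A=10  B=1  C=12  D=22  E=13  F=17

19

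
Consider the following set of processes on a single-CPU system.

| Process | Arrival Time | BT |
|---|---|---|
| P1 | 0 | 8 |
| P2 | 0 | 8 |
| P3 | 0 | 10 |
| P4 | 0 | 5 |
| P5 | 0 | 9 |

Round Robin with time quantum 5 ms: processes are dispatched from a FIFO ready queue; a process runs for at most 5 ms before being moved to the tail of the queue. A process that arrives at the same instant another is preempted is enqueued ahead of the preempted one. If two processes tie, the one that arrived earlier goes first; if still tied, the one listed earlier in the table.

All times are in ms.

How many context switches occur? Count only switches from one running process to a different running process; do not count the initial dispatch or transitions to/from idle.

Schedule: | P1 0-5 | P2 5-10 | P3 10-15 | P4 15-20 | P5 20-25 | P1 25-28 | P2 28-31 | P3 31-36 | P5 36-40 |
Completion: P1=28  P2=31  P3=36  P4=20  P5=40

8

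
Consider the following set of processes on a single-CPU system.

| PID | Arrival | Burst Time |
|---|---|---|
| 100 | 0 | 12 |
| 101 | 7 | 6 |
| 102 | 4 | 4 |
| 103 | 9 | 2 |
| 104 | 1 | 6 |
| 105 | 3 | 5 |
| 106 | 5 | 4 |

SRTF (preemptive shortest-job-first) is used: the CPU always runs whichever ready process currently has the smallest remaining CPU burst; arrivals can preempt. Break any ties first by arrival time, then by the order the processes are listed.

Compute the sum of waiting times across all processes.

Schedule: | 100 0-1 | 104 1-7 | 102 7-11 | 103 11-13 | 106 13-17 | 105 17-22 | 101 22-28 | 100 28-39 |
Completion: 100=39  101=28  102=11  103=13  104=7  105=22  106=17
Waiting = turnaround − burst: 100=27, 101=15, 102=3, 103=2, 104=0, 105=14, 106=8
Total waiting = 27 + 15 + 3 + 2 + 0 + 14 + 8 = 69

69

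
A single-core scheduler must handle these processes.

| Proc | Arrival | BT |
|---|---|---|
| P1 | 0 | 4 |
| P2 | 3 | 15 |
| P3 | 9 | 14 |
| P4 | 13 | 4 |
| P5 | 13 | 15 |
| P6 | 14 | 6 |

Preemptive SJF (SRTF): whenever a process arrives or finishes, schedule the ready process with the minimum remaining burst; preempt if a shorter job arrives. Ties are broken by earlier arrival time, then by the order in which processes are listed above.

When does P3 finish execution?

43

Schedule: | P1 0-4 | P2 4-13 | P4 13-17 | P2 17-23 | P6 23-29 | P3 29-43 | P5 43-58 |
Completion: P1=4  P2=23  P3=43  P4=17  P5=58  P6=29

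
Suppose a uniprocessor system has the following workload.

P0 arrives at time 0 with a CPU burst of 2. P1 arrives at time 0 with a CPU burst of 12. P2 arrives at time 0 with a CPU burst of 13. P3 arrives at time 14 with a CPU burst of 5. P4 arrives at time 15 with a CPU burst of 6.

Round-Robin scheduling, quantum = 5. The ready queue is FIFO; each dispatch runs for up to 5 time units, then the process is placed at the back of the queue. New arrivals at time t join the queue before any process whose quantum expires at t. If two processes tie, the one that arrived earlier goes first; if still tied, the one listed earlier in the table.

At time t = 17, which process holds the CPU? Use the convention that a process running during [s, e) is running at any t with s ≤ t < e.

P2

Schedule: | P0 0-2 | P1 2-7 | P2 7-12 | P1 12-17 | P2 17-22 | P3 22-27 | P4 27-32 | P1 32-34 | P2 34-37 | P4 37-38 |
Completion: P0=2  P1=34  P2=37  P3=27  P4=38
Turnaround (C−A): P0=2  P1=34  P2=37  P3=13  P4=23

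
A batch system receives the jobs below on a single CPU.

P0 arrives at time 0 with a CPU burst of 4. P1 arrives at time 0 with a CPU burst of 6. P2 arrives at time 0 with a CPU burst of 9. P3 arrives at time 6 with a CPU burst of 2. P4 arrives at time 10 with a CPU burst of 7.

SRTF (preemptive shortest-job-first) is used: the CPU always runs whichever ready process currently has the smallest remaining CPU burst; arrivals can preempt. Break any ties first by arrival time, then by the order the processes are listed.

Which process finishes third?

P1

Gantt: | P0 0-4 | P1 4-6 | P3 6-8 | P1 8-12 | P4 12-19 | P2 19-28 |
Completion: P0=4  P1=12  P2=28  P3=8  P4=19
Turnaround (C−A): P0=4  P1=12  P2=28  P3=2  P4=9
Finish order: P0 → P3 → P1 → P4 → P2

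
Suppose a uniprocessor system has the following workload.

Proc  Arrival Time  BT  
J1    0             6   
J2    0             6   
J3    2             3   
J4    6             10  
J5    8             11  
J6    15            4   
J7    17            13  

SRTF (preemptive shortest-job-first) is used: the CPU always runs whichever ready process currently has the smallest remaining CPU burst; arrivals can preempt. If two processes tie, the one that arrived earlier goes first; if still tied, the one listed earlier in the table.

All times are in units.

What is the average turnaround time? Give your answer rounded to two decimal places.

Timeline: | J1 0-2 | J3 2-5 | J1 5-9 | J2 9-15 | J6 15-19 | J4 19-29 | J5 29-40 | J7 40-53 |
Completion: J1=9  J2=15  J3=5  J4=29  J5=40  J6=19  J7=53
Turnaround times: J1=9, J2=15, J3=3, J4=23, J5=32, J6=4, J7=36
Average turnaround = (9+15+3+23+32+4+36) / 7 = 122/7 = 17.43

17.43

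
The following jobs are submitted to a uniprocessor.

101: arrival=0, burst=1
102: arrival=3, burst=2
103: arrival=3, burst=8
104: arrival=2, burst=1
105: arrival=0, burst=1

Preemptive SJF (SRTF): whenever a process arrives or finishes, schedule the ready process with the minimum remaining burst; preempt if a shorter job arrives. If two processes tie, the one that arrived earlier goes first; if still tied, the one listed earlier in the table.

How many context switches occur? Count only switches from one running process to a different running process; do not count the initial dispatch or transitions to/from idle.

4

Timeline: | 101 0-1 | 105 1-2 | 104 2-3 | 102 3-5 | 103 5-13 |
Completion: 101=1  102=5  103=13  104=3  105=2
Turnaround (C−A): 101=1  102=2  103=10  104=1  105=2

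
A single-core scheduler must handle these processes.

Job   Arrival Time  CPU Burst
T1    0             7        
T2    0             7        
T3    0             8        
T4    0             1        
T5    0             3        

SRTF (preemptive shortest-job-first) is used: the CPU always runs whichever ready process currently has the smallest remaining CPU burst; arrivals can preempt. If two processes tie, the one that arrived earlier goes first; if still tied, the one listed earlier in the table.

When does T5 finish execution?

4

Schedule: | T4 0-1 | T5 1-4 | T1 4-11 | T2 11-18 | T3 18-26 |
Completion: T1=11  T2=18  T3=26  T4=1  T5=4
Turnaround (C−A): T1=11  T2=18  T3=26  T4=1  T5=4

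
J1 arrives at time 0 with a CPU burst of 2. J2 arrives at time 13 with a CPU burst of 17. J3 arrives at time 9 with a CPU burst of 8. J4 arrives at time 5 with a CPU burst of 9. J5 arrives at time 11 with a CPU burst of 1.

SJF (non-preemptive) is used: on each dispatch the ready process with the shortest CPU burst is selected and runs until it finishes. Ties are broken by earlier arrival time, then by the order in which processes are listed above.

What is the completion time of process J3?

Timeline: | J1 0-2 | idle 2-5 | J4 5-14 | J5 14-15 | J3 15-23 | J2 23-40 |
Completion: J1=2  J2=40  J3=23  J4=14  J5=15

23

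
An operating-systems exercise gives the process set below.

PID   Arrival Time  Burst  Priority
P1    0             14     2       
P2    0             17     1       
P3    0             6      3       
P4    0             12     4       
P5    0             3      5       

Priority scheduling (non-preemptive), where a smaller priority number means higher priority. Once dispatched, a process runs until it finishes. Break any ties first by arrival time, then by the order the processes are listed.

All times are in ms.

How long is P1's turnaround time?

Schedule: | P2 0-17 | P1 17-31 | P3 31-37 | P4 37-49 | P5 49-52 |
Completion: P1=31  P2=17  P3=37  P4=49  P5=52
Turnaround (C−A): P1=31  P2=17  P3=37  P4=49  P5=52
Turnaround(P1) = completion − arrival = 31 − 0 = 31

31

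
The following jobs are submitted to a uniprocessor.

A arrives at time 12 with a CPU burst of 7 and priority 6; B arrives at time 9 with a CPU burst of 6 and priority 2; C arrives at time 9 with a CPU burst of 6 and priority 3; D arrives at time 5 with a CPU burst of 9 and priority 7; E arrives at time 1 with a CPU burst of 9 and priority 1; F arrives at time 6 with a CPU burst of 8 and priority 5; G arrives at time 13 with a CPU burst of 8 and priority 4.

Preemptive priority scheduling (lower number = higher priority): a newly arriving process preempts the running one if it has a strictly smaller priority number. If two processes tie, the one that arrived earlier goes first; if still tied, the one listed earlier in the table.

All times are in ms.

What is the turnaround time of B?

Schedule: | idle 0-1 | E 1-10 | B 10-16 | C 16-22 | G 22-30 | F 30-38 | A 38-45 | D 45-54 |
Completion: A=45  B=16  C=22  D=54  E=10  F=38  G=30
Turnaround (C−A): A=33  B=7  C=13  D=49  E=9  F=32  G=17
Turnaround(B) = completion − arrival = 16 − 9 = 7

7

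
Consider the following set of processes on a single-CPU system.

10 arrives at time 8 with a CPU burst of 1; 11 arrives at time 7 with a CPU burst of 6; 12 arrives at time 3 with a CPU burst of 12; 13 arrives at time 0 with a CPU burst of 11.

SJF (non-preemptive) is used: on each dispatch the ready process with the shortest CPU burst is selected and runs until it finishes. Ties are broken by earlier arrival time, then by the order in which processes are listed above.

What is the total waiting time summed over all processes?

23

Gantt: | 13 0-11 | 10 11-12 | 11 12-18 | 12 18-30 |
Completion: 10=12  11=18  12=30  13=11
Turnaround (C−A): 10=4  11=11  12=27  13=11
Waiting = turnaround − burst: 10=3, 11=5, 12=15, 13=0
Total waiting = 3 + 5 + 15 + 0 = 23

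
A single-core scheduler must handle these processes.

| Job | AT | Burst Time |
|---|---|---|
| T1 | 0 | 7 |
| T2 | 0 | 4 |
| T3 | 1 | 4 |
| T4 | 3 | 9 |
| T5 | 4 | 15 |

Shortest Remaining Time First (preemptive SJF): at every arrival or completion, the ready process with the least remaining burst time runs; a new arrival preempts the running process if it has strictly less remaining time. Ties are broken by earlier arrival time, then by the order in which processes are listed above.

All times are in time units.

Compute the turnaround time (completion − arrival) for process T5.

Schedule: | T2 0-4 | T3 4-8 | T1 8-15 | T4 15-24 | T5 24-39 |
Completion: T1=15  T2=4  T3=8  T4=24  T5=39
Turnaround (C−A): T1=15  T2=4  T3=7  T4=21  T5=35
Turnaround(T5) = completion − arrival = 39 − 4 = 35

35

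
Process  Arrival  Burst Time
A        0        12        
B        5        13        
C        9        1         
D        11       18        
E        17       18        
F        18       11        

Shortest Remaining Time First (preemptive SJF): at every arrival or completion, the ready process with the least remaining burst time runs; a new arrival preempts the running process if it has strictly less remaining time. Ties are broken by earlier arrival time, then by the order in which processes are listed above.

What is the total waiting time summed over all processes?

81

Gantt: | A 0-9 | C 9-10 | A 10-13 | B 13-26 | F 26-37 | D 37-55 | E 55-73 |
Completion: A=13  B=26  C=10  D=55  E=73  F=37
Waiting = turnaround − burst: A=1, B=8, C=0, D=26, E=38, F=8
Total waiting = 1 + 8 + 0 + 26 + 38 + 8 = 81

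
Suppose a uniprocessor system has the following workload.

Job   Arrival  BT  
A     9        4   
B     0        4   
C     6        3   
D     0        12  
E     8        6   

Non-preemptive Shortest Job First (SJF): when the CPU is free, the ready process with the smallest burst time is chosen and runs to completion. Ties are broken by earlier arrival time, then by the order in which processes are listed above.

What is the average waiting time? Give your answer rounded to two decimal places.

7.80

Timeline: | B 0-4 | D 4-16 | C 16-19 | A 19-23 | E 23-29 |
Completion: A=23  B=4  C=19  D=16  E=29
Turnaround (C−A): A=14  B=4  C=13  D=16  E=21
Waiting times: A=10, B=0, C=10, D=4, E=15
Average waiting = (10+0+10+4+15) / 5 = 39/5 = 7.80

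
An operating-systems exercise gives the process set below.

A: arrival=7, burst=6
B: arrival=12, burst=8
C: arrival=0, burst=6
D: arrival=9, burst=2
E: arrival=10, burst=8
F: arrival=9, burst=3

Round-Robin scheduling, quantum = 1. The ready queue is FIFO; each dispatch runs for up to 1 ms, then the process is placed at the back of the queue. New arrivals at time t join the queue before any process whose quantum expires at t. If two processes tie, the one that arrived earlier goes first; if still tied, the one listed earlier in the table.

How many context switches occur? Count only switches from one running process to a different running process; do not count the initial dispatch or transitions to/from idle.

Schedule: | C 0-6 | idle 6-7 | A 7-9 | D 9-10 | F 10-11 | A 11-12 | E 12-13 | D 13-14 | F 14-15 | B 15-16 | A 16-17 | E 17-18 | F 18-19 | B 19-20 | A 20-21 | E 21-22 | B 22-23 | A 23-24 | E 24-25 | B 25-26 | E 26-27 | B 27-28 | E 28-29 | B 29-30 | E 30-31 | B 31-32 | E 32-33 | B 33-34 |
Completion: A=24  B=34  C=6  D=14  E=33  F=19

25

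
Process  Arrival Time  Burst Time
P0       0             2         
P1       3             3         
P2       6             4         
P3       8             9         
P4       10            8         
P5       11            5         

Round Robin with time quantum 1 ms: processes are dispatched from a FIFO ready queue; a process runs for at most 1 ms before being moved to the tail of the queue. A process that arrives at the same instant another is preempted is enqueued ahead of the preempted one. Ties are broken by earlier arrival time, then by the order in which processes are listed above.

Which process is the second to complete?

Schedule: | P0 0-2 | idle 2-3 | P1 3-6 | P2 6-8 | P3 8-9 | P2 9-10 | P3 10-11 | P4 11-12 | P2 12-13 | P5 13-14 | P3 14-15 | P4 15-16 | P5 16-17 | P3 17-18 | P4 18-19 | P5 19-20 | P3 20-21 | P4 21-22 | P5 22-23 | P3 23-24 | P4 24-25 | P5 25-26 | P3 26-27 | P4 27-28 | P3 28-29 | P4 29-30 | P3 30-31 | P4 31-32 |
Completion: P0=2  P1=6  P2=13  P3=31  P4=32  P5=26
Turnaround (C−A): P0=2  P1=3  P2=7  P3=23  P4=22  P5=15
Finish order: P0 → P1 → P2 → P5 → P3 → P4

P1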